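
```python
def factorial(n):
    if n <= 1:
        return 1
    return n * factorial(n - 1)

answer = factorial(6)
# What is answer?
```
Call trace:
factorial(n=6)
  factorial(n=5)
    factorial(n=4)
      factorial(n=3)
        factorial(n=2)
          factorial(n=1)
          -> return 1
        -> return 2
      -> return 6
    -> return 24
  -> return 120
-> return 720

Final answer: 720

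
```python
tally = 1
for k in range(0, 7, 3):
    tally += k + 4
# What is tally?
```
Trace:
  tally=1
  tally=5, k=0
  tally=12, k=3
  tally=22, k=6

Final answer: 22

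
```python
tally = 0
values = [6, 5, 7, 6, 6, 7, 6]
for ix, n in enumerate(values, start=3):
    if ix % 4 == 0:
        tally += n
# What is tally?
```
Trace:
  tally=0
  tally=0, ix=3, n=6
  tally=5, ix=4, n=5
  tally=5, ix=5, n=7
  tally=5, ix=6, n=6
  tally=5, ix=7, n=6
  tally=12, ix=8, n=7
  tally=12, ix=9, n=6

Final answer: 12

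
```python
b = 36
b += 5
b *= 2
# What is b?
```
Trace:
  b=36
  b=41
  b=82

Final answer: 82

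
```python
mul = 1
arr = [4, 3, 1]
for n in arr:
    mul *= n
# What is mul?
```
Trace:
  mul=1
  mul=4, n=4
  mul=12, n=3
  mul=12, n=1

Final answer: 12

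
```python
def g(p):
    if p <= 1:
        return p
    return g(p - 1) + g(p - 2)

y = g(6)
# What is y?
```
Call trace (a repeated sub-call is expanded the first time; later identical calls just restate its return value):
g(p=6)
  g(p=5)
    g(p=4)
      g(p=3)
        g(p=2)
          g(p=1)
          -> return 1
          g(p=0)
          -> return 0
        -> return 1
        g(p=1)
        -> return 1
      -> return 2
      g(p=2) -> return 1  (same call as traced above)
    -> return 3
    g(p=3) -> return 2  (same call as traced above)
  -> return 5
  g(p=4) -> return 3  (same call as traced above)
-> return 8

Final answer: 8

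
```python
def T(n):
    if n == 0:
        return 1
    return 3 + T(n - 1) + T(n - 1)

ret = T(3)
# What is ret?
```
Call trace (a repeated sub-call is expanded the first time; later identical calls just restate its return value):
T(n=3)
  T(n=2)
    T(n=1)
      T(n=0)
      -> return 1
      T(n=0)
      -> return 1
    -> return 5
    T(n=1) -> return 5  (same call as traced above)
  -> return 13
  T(n=2) -> return 13  (same call as traced above)
-> return 29

Final answer: 29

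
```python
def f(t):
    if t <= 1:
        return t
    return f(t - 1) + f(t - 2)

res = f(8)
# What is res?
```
Call trace (a repeated sub-call is expanded the first time; later identical calls just restate its return value):
f(t=8)
  f(t=7)
    f(t=6)
      f(t=5)
        f(t=4)
          f(t=3)
            f(t=2)
              f(t=1)
              -> return 1
              f(t=0)
              -> return 0
            -> return 1
            f(t=1)
            -> return 1
          -> return 2
          f(t=2) -> return 1  (same call as traced above)
        -> return 3
        f(t=3) -> return 2  (same call as traced above)
      -> return 5
      f(t=4) -> return 3  (same call as traced above)
    -> return 8
    f(t=5) -> return 5  (same call as traced above)
  -> return 13
  f(t=6) -> return 8  (same call as traced above)
-> return 21

Final answer: 21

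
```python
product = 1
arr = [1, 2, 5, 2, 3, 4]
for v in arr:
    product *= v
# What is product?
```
Trace:
  product=1
  product=1, v=1
  product=2, v=2
  product=10, v=5
  product=20, v=2
  product=60, v=3
  product=240, v=4

Final answer: 240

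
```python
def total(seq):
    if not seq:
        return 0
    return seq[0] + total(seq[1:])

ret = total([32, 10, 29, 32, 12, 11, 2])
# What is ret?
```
Call trace:
total(seq=[32, 10, 29, 32, 12, 11, 2])
  total(seq=[10, 29, 32, 12, 11, 2])
    total(seq=[29, 32, 12, 11, 2])
      total(seq=[32, 12, 11, 2])
        total(seq=[12, 11, 2])
          total(seq=[11, 2])
            total(seq=[2])
              total(seq=[])
              -> return 0
            -> return 2
          -> return 13
        -> return 25
      -> return 57
    -> return 86
  -> return 96
-> return 128

Final answer: 128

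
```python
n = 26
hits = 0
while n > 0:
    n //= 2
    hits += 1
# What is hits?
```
Trace:
  n=26
  n=26, hits=0
  n=13, hits=1
  n=6, hits=2
  n=3, hits=3
  n=1, hits=4
  n=0, hits=5

Final answer: 5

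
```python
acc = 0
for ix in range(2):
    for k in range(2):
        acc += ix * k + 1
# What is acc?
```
Trace:
  acc=0
  acc=1, ix=0, k=0
  acc=2, ix=0, k=1
  acc=3, ix=1, k=0
  acc=5, ix=1, k=1

Final answer: 5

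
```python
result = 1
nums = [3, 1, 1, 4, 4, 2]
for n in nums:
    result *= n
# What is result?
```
Trace:
  result=1
  result=3, n=3
  result=3, n=1
  result=3, n=1
  result=12, n=4
  result=48, n=4
  result=96, n=2

Final answer: 96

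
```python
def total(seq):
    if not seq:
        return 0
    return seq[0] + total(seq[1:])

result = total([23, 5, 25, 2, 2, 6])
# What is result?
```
Call trace:
total(seq=[23, 5, 25, 2, 2, 6])
  total(seq=[5, 25, 2, 2, 6])
    total(seq=[25, 2, 2, 6])
      total(seq=[2, 2, 6])
        total(seq=[2, 6])
          total(seq=[6])
            total(seq=[])
            -> return 0
          -> return 6
        -> return 8
      -> return 10
    -> return 35
  -> return 40
-> return 63

Final answer: 63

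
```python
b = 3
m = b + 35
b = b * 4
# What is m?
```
Trace:
  b=3
  b=3, m=38
  b=12, m=38

Final answer: 38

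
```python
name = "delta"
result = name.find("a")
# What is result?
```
Trace:
  name='delta'
  name='delta', result=4

Final answer: 4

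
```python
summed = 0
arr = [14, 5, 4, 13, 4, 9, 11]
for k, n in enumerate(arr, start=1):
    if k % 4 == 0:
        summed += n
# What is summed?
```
Trace:
  summed=0
  summed=0, k=1, n=14
  summed=0, k=2, n=5
  summed=0, k=3, n=4
  summed=13, k=4, n=13
  summed=13, k=5, n=4
  summed=13, k=6, n=9
  summed=13, k=7, n=11

Final answer: 13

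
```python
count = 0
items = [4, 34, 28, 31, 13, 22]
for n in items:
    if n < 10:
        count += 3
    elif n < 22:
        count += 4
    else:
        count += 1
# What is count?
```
Trace:
  count=0
  count=3, n=4
  count=4, n=34
  count=5, n=28
  count=6, n=31
  count=10, n=13
  count=11, n=22

Final answer: 11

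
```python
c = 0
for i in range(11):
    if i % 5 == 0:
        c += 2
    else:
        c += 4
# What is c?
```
Trace:
  c=0
  c=2, i=0
  c=6, i=1
  c=10, i=2
  c=14, i=3
  c=18, i=4
  c=20, i=5
  c=24, i=6
  c=28, i=7
  c=32, i=8
  c=36, i=9
  c=38, i=10

Final answer: 38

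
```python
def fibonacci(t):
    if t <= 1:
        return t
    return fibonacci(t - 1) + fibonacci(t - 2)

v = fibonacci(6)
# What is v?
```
Call trace (a repeated sub-call is expanded the first time; later identical calls just restate its return value):
fibonacci(t=6)
  fibonacci(t=5)
    fibonacci(t=4)
      fibonacci(t=3)
        fibonacci(t=2)
          fibonacci(t=1)
          -> return 1
          fibonacci(t=0)
          -> return 0
        -> return 1
        fibonacci(t=1)
        -> return 1
      -> return 2
      fibonacci(t=2) -> return 1  (same call as traced above)
    -> return 3
    fibonacci(t=3) -> return 2  (same call as traced above)
  -> return 5
  fibonacci(t=4) -> return 3  (same call as traced above)
-> return 8

Final answer: 8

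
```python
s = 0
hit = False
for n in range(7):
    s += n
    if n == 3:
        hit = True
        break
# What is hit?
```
Trace:
  s=0
  s=0, hit=False
  s=0, hit=False, n=0
  s=1, hit=False, n=1
  s=3, hit=False, n=2
  s=6, hit=True, n=3

Final answer: True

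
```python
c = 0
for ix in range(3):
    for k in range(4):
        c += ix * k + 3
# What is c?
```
Trace:
  c=0
  c=3, ix=0, k=0
  c=6, ix=0, k=1
  c=9, ix=0, k=2
  c=12, ix=0, k=3
  c=15, ix=1, k=0
  c=19, ix=1, k=1
  c=24, ix=1, k=2
  c=30, ix=1, k=3
  c=33, ix=2, k=0
  c=38, ix=2, k=1
  c=45, ix=2, k=2
  c=54, ix=2, k=3

Final answer: 54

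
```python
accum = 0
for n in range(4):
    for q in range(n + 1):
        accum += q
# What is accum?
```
Trace:
  accum=0
  accum=0, n=0, q=0
  accum=0, n=1, q=0
  accum=1, n=1, q=1
  accum=1, n=2, q=0
  accum=2, n=2, q=1
  accum=4, n=2, q=2
  accum=4, n=3, q=0
  accum=5, n=3, q=1
  accum=7, n=3, q=2
  accum=10, n=3, q=3

Final answer: 10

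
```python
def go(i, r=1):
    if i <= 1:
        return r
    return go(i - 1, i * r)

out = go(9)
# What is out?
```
Call trace:
go(i=9, r=1)
  go(i=8, r=9)
    go(i=7, r=72)
      go(i=6, r=504)
        go(i=5, r=3024)
          go(i=4, r=15120)
            go(i=3, r=60480)
              go(i=2, r=181440)
                go(i=1, r=362880)
                -> return 362880
              -> return 362880
            -> return 362880
          -> return 362880
        -> return 362880
      -> return 362880
    -> return 362880
  -> return 362880
-> return 362880

Final answer: 362880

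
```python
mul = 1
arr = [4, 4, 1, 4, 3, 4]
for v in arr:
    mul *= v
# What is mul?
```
Trace:
  mul=1
  mul=4, v=4
  mul=16, v=4
  mul=16, v=1
  mul=64, v=4
  mul=192, v=3
  mul=768, v=4

Final answer: 768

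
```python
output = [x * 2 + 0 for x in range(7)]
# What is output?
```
Trace:
  x=0
  x=1
  x=2
  x=3
  x=4
  x=5
  x=6
  output=[0, 2, 4, 6, 8, 10, 12]

Final answer: [0, 2, 4, 6, 8, 10, 12]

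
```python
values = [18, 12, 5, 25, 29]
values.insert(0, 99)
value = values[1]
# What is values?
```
Trace:
  values=[18, 12, 5, 25, 29]
  values=[99, 18, 12, 5, 25, 29]
  values=[99, 18, 12, 5, 25, 29], value=18

Final answer: [99, 18, 12, 5, 25, 29]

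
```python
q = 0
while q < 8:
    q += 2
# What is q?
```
Trace:
  q=0
  q=2
  q=4
  q=6
  q=8

Final answer: 8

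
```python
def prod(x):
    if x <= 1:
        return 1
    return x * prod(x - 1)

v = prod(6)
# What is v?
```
Call trace:
prod(x=6)
  prod(x=5)
    prod(x=4)
      prod(x=3)
        prod(x=2)
          prod(x=1)
          -> return 1
        -> return 2
      -> return 6
    -> return 24
  -> return 120
-> return 720

Final answer: 720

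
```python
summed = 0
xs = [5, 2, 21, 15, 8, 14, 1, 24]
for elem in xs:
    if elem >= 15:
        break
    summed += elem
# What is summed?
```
Trace:
  summed=0
  summed=5, elem=5
  summed=7, elem=2
  summed=7, elem=21

Final answer: 7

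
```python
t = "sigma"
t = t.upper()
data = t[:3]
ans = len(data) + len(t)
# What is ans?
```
Trace:
  t='sigma'
  t='SIGMA'
  t='SIGMA', data='SIG'
  t='SIGMA', data='SIG', ans=8

Final answer: 8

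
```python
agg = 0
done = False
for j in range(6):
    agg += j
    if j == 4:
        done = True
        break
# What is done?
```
Trace:
  agg=0
  agg=0, done=False
  agg=0, done=False, j=0
  agg=1, done=False, j=1
  agg=3, done=False, j=2
  agg=6, done=False, j=3
  agg=10, done=True, j=4

Final answer: True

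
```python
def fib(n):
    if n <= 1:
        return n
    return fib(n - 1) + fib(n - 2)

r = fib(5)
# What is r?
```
Call trace (a repeated sub-call is expanded the first time; later identical calls just restate its return value):
fib(n=5)
  fib(n=4)
    fib(n=3)
      fib(n=2)
        fib(n=1)
        -> return 1
        fib(n=0)
        -> return 0
      -> return 1
      fib(n=1)
      -> return 1
    -> return 2
    fib(n=2) -> return 1  (same call as traced above)
  -> return 3
  fib(n=3) -> return 2  (same call as traced above)
-> return 5

Final answer: 5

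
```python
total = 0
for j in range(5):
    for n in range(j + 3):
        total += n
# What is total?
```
Trace:
  total=0
  total=0, j=0, n=0
  total=1, j=0, n=1
  total=3, j=0, n=2
  total=3, j=1, n=0
  total=4, j=1, n=1
  total=6, j=1, n=2
  total=9, j=1, n=3
  total=9, j=2, n=0
  total=10, j=2, n=1
  total=12, j=2, n=2
  total=15, j=2, n=3
  total=19, j=2, n=4
  total=19, j=3, n=0
  total=20, j=3, n=1
  total=22, j=3, n=2
  total=25, j=3, n=3
  total=29, j=3, n=4
  total=34, j=3, n=5
  total=34, j=4, n=0
  total=35, j=4, n=1
  total=37, j=4, n=2
  total=40, j=4, n=3
  total=44, j=4, n=4
  total=49, j=4, n=5
  total=55, j=4, n=6

Final answer: 55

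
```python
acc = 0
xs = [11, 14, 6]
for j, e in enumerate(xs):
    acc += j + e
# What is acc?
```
Trace:
  acc=0
  acc=11, j=0, e=11
  acc=26, j=1, e=14
  acc=34, j=2, e=6

Final answer: 34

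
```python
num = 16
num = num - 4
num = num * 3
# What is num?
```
Trace:
  num=16
  num=12
  num=36

Final answer: 36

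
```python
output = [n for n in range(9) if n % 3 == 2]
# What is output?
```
Trace:
  n=0
  n=1
  n=2
  n=3
  n=4
  n=5
  n=6
  n=7
  n=8
  output=[2, 5, 8]

Final answer: [2, 5, 8]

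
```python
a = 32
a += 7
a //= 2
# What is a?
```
Trace:
  a=32
  a=39
  a=19

Final answer: 19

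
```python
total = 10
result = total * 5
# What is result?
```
Trace:
  total=10
  total=10, result=50

Final answer: 50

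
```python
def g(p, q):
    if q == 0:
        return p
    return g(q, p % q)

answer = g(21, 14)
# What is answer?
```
Call trace:
g(p=21, q=14)
  g(p=14, q=7)
    g(p=7, q=0)
    -> return 7
  -> return 7
-> return 7

Final answer: 7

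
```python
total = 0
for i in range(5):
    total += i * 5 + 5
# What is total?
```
Trace:
  total=0
  total=5, i=0
  total=15, i=1
  total=30, i=2
  total=50, i=3
  total=75, i=4

Final answer: 75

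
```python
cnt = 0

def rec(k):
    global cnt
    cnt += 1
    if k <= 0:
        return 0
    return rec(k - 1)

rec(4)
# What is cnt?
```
Call trace:
rec(k=4)
  rec(k=3)
    rec(k=2)
      rec(k=1)
        rec(k=0)
        -> return 0
      -> return 0
    -> return 0
  -> return 0
-> return 0

cnt is incremented once per call. rec is entered once for each k = 4, 3, 2, 1, 0 (the k <= 0 call returns without recursing), i.e. 4 + 1 calls.
cnt = 5

Final answer: 5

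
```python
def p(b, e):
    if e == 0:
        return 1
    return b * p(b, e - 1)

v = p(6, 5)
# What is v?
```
Call trace:
p(b=6, e=5)
  p(b=6, e=4)
    p(b=6, e=3)
      p(b=6, e=2)
        p(b=6, e=1)
          p(b=6, e=0)
          -> return 1
        -> return 6
      -> return 36
    -> return 216
  -> return 1296
-> return 7776

Final answer: 7776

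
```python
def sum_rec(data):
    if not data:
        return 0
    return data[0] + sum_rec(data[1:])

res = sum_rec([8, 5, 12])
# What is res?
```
Call trace:
sum_rec(data=[8, 5, 12])
  sum_rec(data=[5, 12])
    sum_rec(data=[12])
      sum_rec(data=[])
      -> return 0
    -> return 12
  -> return 17
-> return 25

Final answer: 25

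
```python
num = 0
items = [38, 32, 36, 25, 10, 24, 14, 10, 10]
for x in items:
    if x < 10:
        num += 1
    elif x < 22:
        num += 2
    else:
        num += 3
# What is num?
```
Trace:
  num=0
  num=3, x=38
  num=6, x=32
  num=9, x=36
  num=12, x=25
  num=14, x=10
  num=17, x=24
  num=19, x=14
  num=21, x=10
  num=23, x=10

Final answer: 23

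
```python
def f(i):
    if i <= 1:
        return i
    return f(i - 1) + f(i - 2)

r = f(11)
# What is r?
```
Call trace (a repeated sub-call is expanded the first time; later identical calls just restate its return value):
f(i=11)
  f(i=10)
    f(i=9)
      f(i=8)
        f(i=7)
          f(i=6)
            f(i=5)
              f(i=4)
                f(i=3)
                  f(i=2)
                    f(i=1)
                    -> return 1
                    f(i=0)
                    -> return 0
                  -> return 1
                  f(i=1)
                  -> return 1
                -> return 2
                f(i=2) -> return 1  (same call as traced above)
              -> return 3
              f(i=3) -> return 2  (same call as traced above)
            -> return 5
            f(i=4) -> return 3  (same call as traced above)
          -> return 8
          f(i=5) -> return 5  (same call as traced above)
        -> return 13
        f(i=6) -> return 8  (same call as traced above)
      -> return 21
      f(i=7) -> return 13  (same call as traced above)
    -> return 34
    f(i=8) -> return 21  (same call as traced above)
  -> return 55
  f(i=9) -> return 34  (same call as traced above)
-> return 89

Final answer: 89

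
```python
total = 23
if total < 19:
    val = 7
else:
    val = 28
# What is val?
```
Trace:
  total=23
  total=23, val=28

Final answer: 28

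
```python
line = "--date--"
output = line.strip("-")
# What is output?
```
Trace:
  line='--date--'
  line='--date--', output='date'

Final answer: 'date'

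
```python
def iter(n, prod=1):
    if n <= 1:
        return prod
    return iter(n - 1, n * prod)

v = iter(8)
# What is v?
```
Call trace:
iter(n=8, prod=1)
  iter(n=7, prod=8)
    iter(n=6, prod=56)
      iter(n=5, prod=336)
        iter(n=4, prod=1680)
          iter(n=3, prod=6720)
            iter(n=2, prod=20160)
              iter(n=1, prod=40320)
              -> return 40320
            -> return 40320
          -> return 40320
        -> return 40320
      -> return 40320
    -> return 40320
  -> return 40320
-> return 40320

Final answer: 40320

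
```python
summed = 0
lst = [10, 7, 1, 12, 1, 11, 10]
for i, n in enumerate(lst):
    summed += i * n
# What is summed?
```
Trace:
  summed=0
  summed=0, i=0, n=10
  summed=7, i=1, n=7
  summed=9, i=2, n=1
  summed=45, i=3, n=12
  summed=49, i=4, n=1
  summed=104, i=5, n=11
  summed=164, i=6, n=10

Final answer: 164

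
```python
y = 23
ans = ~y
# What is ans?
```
Trace:
  y=23
  y=23, ans=-24

Final answer: -24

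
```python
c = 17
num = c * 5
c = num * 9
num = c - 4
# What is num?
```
Trace:
  c=17
  c=17, num=85
  c=765, num=85
  c=765, num=761

Final answer: 761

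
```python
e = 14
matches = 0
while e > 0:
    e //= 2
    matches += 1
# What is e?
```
Trace:
  e=14
  e=14, matches=0
  e=7, matches=1
  e=3, matches=2
  e=1, matches=3
  e=0, matches=4

Final answer: 0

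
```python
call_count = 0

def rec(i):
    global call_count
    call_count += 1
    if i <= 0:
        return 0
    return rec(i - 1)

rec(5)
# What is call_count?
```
Call trace:
rec(i=5)
  rec(i=4)
    rec(i=3)
      rec(i=2)
        rec(i=1)
          rec(i=0)
          -> return 0
        -> return 0
      -> return 0
    -> return 0
  -> return 0
-> return 0

call_count is incremented once per call. rec is entered once for each i = 5, 4, 3, 2, 1, 0 (the i <= 0 call returns without recursing), i.e. 5 + 1 calls.
call_count = 6

Final answer: 6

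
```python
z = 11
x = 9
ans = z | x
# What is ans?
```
Trace:
  z=11
  z=11, x=9
  z=11, x=9, ans=11

Final answer: 11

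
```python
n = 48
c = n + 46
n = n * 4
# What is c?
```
Trace:
  n=48
  n=48, c=94
  n=192, c=94

Final answer: 94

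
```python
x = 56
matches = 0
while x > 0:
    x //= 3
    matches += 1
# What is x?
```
Trace:
  x=56
  x=56, matches=0
  x=18, matches=1
  x=6, matches=2
  x=2, matches=3
  x=0, matches=4

Final answer: 0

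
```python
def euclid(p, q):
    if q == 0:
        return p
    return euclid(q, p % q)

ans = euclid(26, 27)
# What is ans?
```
Call trace:
euclid(p=26, q=27)
  euclid(p=27, q=26)
    euclid(p=26, q=1)
      euclid(p=1, q=0)
      -> return 1
    -> return 1
  -> return 1
-> return 1

Final answer: 1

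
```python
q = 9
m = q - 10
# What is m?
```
Trace:
  q=9
  q=9, m=-1

Final answer: -1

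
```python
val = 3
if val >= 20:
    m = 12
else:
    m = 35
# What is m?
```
Trace:
  val=3
  val=3, m=35

Final answer: 35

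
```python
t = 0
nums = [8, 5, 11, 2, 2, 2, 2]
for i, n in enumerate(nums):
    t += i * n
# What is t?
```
Trace:
  t=0
  t=0, i=0, n=8
  t=5, i=1, n=5
  t=27, i=2, n=11
  t=33, i=3, n=2
  t=41, i=4, n=2
  t=51, i=5, n=2
  t=63, i=6, n=2

Final answer: 63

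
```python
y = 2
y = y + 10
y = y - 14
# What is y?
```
Trace:
  y=2
  y=12
  y=-2

Final answer: -2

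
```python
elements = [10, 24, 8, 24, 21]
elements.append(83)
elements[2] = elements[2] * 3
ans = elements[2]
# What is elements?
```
Trace:
  elements=[10, 24, 8, 24, 21]
  elements=[10, 24, 8, 24, 21, 83]
  elements=[10, 24, 24, 24, 21, 83]
  elements=[10, 24, 24, 24, 21, 83], ans=24

Final answer: [10, 24, 24, 24, 21, 83]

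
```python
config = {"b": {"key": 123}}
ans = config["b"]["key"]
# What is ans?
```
Trace:
  config={'b': {'key': 123}}
  config={'b': {'key': 123}}, ans=123

Final answer: 123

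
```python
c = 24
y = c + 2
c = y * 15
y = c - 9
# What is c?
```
Trace:
  c=24
  c=24, y=26
  c=390, y=26
  c=390, y=381

Final answer: 390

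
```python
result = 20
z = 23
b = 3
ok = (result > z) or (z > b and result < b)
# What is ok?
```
Trace:
  result=20
  result=20, z=23
  result=20, z=23, b=3
  result=20, z=23, b=3, ok=False

Final answer: False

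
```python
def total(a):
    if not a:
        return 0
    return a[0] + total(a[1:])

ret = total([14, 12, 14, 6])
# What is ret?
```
Call trace:
total(a=[14, 12, 14, 6])
  total(a=[12, 14, 6])
    total(a=[14, 6])
      total(a=[6])
        total(a=[])
        -> return 0
      -> return 6
    -> return 20
  -> return 32
-> return 46

Final answer: 46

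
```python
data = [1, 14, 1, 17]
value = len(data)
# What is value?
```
Trace:
  data=[1, 14, 1, 17]
  data=[1, 14, 1, 17], value=4

Final answer: 4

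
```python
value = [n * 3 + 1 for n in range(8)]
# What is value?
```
Trace:
  n=0
  n=1
  n=2
  n=3
  n=4
  n=5
  n=6
  n=7
  value=[1, 4, 7, 10, 13, 16, 19, 22]

Final answer: [1, 4, 7, 10, 13, 16, 19, 22]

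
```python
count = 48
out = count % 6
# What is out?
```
Trace:
  count=48
  count=48, out=0

Final answer: 0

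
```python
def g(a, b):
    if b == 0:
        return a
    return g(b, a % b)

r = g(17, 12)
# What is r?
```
Call trace:
g(a=17, b=12)
  g(a=12, b=5)
    g(a=5, b=2)
      g(a=2, b=1)
        g(a=1, b=0)
        -> return 1
      -> return 1
    -> return 1
  -> return 1
-> return 1

Final answer: 1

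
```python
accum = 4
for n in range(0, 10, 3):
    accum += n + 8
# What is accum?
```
Trace:
  accum=4
  accum=12, n=0
  accum=23, n=3
  accum=37, n=6
  accum=54, n=9

Final answer: 54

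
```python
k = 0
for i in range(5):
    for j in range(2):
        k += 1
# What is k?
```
Trace:
  k=0
  k=1, i=0, j=0
  k=2, i=0, j=1
  k=3, i=1, j=0
  k=4, i=1, j=1
  k=5, i=2, j=0
  k=6, i=2, j=1
  k=7, i=3, j=0
  k=8, i=3, j=1
  k=9, i=4, j=0
  k=10, i=4, j=1

Final answer: 10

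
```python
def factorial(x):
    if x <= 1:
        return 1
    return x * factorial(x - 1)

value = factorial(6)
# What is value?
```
Call trace:
factorial(x=6)
  factorial(x=5)
    factorial(x=4)
      factorial(x=3)
        factorial(x=2)
          factorial(x=1)
          -> return 1
        -> return 2
      -> return 6
    -> return 24
  -> return 120
-> return 720

Final answer: 720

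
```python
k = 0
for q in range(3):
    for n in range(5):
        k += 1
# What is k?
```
Trace:
  k=0
  k=1, q=0, n=0
  k=2, q=0, n=1
  k=3, q=0, n=2
  k=4, q=0, n=3
  k=5, q=0, n=4
  k=6, q=1, n=0
  k=7, q=1, n=1
  k=8, q=1, n=2
  k=9, q=1, n=3
  k=10, q=1, n=4
  k=11, q=2, n=0
  k=12, q=2, n=1
  k=13, q=2, n=2
  k=14, q=2, n=3
  k=15, q=2, n=4

Final answer: 15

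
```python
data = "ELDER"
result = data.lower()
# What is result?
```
Trace:
  data='ELDER'
  data='ELDER', result='elder'

Final answer: 'elder'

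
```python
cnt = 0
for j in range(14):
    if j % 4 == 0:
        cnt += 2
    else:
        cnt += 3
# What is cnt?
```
Trace:
  cnt=0
  cnt=2, j=0
  cnt=5, j=1
  cnt=8, j=2
  cnt=11, j=3
  cnt=13, j=4
  cnt=16, j=5
  cnt=19, j=6
  cnt=22, j=7
  cnt=24, j=8
  cnt=27, j=9
  cnt=30, j=10
  cnt=33, j=11
  cnt=35, j=12
  cnt=38, j=13

Final answer: 38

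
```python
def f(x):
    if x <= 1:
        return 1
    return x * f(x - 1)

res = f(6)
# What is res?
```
Call trace:
f(x=6)
  f(x=5)
    f(x=4)
      f(x=3)
        f(x=2)
          f(x=1)
          -> return 1
        -> return 2
      -> return 6
    -> return 24
  -> return 120
-> return 720

Final answer: 720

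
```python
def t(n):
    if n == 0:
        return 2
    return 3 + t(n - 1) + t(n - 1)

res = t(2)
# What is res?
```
Call trace (a repeated sub-call is expanded the first time; later identical calls just restate its return value):
t(n=2)
  t(n=1)
    t(n=0)
    -> return 2
    t(n=0)
    -> return 2
  -> return 7
  t(n=1) -> return 7  (same call as traced above)
-> return 17

Final answer: 17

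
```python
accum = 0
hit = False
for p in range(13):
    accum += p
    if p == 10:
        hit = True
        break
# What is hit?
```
Trace:
  accum=0
  accum=0, hit=False
  accum=0, hit=False, p=0
  accum=1, hit=False, p=1
  accum=3, hit=False, p=2
  accum=6, hit=False, p=3
  accum=10, hit=False, p=4
  accum=15, hit=False, p=5
  accum=21, hit=False, p=6
  accum=28, hit=False, p=7
  accum=36, hit=False, p=8
  accum=45, hit=False, p=9
  accum=55, hit=True, p=10

Final answer: True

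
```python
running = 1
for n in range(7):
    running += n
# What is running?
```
Trace:
  running=1
  running=1, n=0
  running=2, n=1
  running=4, n=2
  running=7, n=3
  running=11, n=4
  running=16, n=5
  running=22, n=6

Final answer: 22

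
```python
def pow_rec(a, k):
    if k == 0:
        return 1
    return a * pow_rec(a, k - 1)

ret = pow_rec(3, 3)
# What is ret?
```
Call trace:
pow_rec(a=3, k=3)
  pow_rec(a=3, k=2)
    pow_rec(a=3, k=1)
      pow_rec(a=3, k=0)
      -> return 1
    -> return 3
  -> return 9
-> return 27

Final answer: 27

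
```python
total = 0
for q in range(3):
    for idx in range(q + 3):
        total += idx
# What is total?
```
Trace:
  total=0
  total=0, q=0, idx=0
  total=1, q=0, idx=1
  total=3, q=0, idx=2
  total=3, q=1, idx=0
  total=4, q=1, idx=1
  total=6, q=1, idx=2
  total=9, q=1, idx=3
  total=9, q=2, idx=0
  total=10, q=2, idx=1
  total=12, q=2, idx=2
  total=15, q=2, idx=3
  total=19, q=2, idx=4

Final answer: 19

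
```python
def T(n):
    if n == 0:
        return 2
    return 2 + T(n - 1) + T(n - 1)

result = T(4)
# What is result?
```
Call trace (a repeated sub-call is expanded the first time; later identical calls just restate its return value):
T(n=4)
  T(n=3)
    T(n=2)
      T(n=1)
        T(n=0)
        -> return 2
        T(n=0)
        -> return 2
      -> return 6
      T(n=1) -> return 6  (same call as traced above)
    -> return 14
    T(n=2) -> return 14  (same call as traced above)
  -> return 30
  T(n=3) -> return 30  (same call as traced above)
-> return 62

Final answer: 62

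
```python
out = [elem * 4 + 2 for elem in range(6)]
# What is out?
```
Trace:
  elem=0
  elem=1
  elem=2
  elem=3
  elem=4
  elem=5
  out=[2, 6, 10, 14, 18, 22]

Final answer: [2, 6, 10, 14, 18, 22]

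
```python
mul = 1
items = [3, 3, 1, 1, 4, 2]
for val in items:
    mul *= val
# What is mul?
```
Trace:
  mul=1
  mul=3, val=3
  mul=9, val=3
  mul=9, val=1
  mul=9, val=1
  mul=36, val=4
  mul=72, val=2

Final answer: 72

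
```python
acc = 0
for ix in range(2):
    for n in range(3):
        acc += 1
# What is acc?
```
Trace:
  acc=0
  acc=1, ix=0, n=0
  acc=2, ix=0, n=1
  acc=3, ix=0, n=2
  acc=4, ix=1, n=0
  acc=5, ix=1, n=1
  acc=6, ix=1, n=2

Final answer: 6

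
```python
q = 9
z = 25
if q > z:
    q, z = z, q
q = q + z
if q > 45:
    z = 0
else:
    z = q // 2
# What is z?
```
Trace:
  q=9
  q=9, z=25
  q=9, z=25
  q=34, z=25
  q=34, z=17

Final answer: 17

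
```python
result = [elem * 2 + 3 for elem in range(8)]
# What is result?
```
Trace:
  elem=0
  elem=1
  elem=2
  elem=3
  elem=4
  elem=5
  elem=6
  elem=7
  result=[3, 5, 7, 9, 11, 13, 15, 17]

Final answer: [3, 5, 7, 9, 11, 13, 15, 17]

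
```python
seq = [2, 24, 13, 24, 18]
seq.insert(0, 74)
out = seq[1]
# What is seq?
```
Trace:
  seq=[2, 24, 13, 24, 18]
  seq=[74, 2, 24, 13, 24, 18]
  seq=[74, 2, 24, 13, 24, 18], out=2

Final answer: [74, 2, 24, 13, 24, 18]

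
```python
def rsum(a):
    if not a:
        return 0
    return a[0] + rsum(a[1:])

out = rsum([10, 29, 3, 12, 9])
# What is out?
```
Call trace:
rsum(a=[10, 29, 3, 12, 9])
  rsum(a=[29, 3, 12, 9])
    rsum(a=[3, 12, 9])
      rsum(a=[12, 9])
        rsum(a=[9])
          rsum(a=[])
          -> return 0
        -> return 9
      -> return 21
    -> return 24
  -> return 53
-> return 63

Final answer: 63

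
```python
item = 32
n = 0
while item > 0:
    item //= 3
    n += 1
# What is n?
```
Trace:
  item=32
  item=32, n=0
  item=10, n=1
  item=3, n=2
  item=1, n=3
  item=0, n=4

Final answer: 4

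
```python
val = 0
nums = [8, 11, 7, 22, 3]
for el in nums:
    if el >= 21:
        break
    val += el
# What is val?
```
Trace:
  val=0
  val=8, el=8
  val=19, el=11
  val=26, el=7
  val=26, el=22

Final answer: 26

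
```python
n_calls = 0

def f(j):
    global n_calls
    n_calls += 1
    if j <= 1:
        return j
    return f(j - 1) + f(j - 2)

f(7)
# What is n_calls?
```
Call trace (a repeated sub-call is expanded the first time; later identical calls just restate its return value):
f(j=7)
  f(j=6)
    f(j=5)
      f(j=4)
        f(j=3)
          f(j=2)
            f(j=1)
            -> return 1
            f(j=0)
            -> return 0
          -> return 1
          f(j=1)
          -> return 1
        -> return 2
        f(j=2) -> return 1  (same call as traced above)
      -> return 3
      f(j=3) -> return 2  (same call as traced above)
    -> return 5
    f(j=4) -> return 3  (same call as traced above)
  -> return 8
  f(j=5) -> return 5  (same call as traced above)
-> return 13

n_calls is incremented once per call, so count the calls in each subtree. Let C(j) = number of calls made by f(j).
C(0) = C(1) = 1 (base case, no recursion); C(j) = 1 + C(j - 1) + C(j - 2) otherwise.
C(2) = 1 + C(1) + C(0) = 1 + 1 + 1 = 3
C(3) = 1 + C(2) + C(1) = 1 + 3 + 1 = 5
C(4) = 1 + C(3) + C(2) = 1 + 5 + 3 = 9
C(5) = 1 + C(4) + C(3) = 1 + 9 + 5 = 15
C(6) = 1 + C(5) + C(4) = 1 + 15 + 9 = 25
C(7) = 1 + C(6) + C(5) = 1 + 25 + 15 = 41
n_calls = C(7) = 41

Final answer: 41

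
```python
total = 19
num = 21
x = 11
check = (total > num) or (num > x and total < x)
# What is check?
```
Trace:
  total=19
  total=19, num=21
  total=19, num=21, x=11
  total=19, num=21, x=11, check=False

Final answer: False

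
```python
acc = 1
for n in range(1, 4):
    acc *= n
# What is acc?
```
Trace:
  acc=1
  acc=1, n=1
  acc=2, n=2
  acc=6, n=3

Final answer: 6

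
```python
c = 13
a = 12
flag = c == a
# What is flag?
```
Trace:
  c=13
  c=13, a=12
  c=13, a=12, flag=False

Final answer: False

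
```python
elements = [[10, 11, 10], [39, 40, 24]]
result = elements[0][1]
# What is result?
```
Trace:
  elements=[[10, 11, 10], [39, 40, 24]]
  elements=[[10, 11, 10], [39, 40, 24]], result=11

Final answer: 11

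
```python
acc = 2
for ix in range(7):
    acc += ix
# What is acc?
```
Trace:
  acc=2
  acc=2, ix=0
  acc=3, ix=1
  acc=5, ix=2
  acc=8, ix=3
  acc=12, ix=4
  acc=17, ix=5
  acc=23, ix=6

Final answer: 23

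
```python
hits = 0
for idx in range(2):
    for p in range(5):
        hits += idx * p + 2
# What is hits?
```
Trace:
  hits=0
  hits=2, idx=0, p=0
  hits=4, idx=0, p=1
  hits=6, idx=0, p=2
  hits=8, idx=0, p=3
  hits=10, idx=0, p=4
  hits=12, idx=1, p=0
  hits=15, idx=1, p=1
  hits=19, idx=1, p=2
  hits=24, idx=1, p=3
  hits=30, idx=1, p=4

Final answer: 30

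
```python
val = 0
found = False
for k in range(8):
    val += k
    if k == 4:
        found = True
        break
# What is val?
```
Trace:
  val=0
  val=0, found=False
  val=0, found=False, k=0
  val=1, found=False, k=1
  val=3, found=False, k=2
  val=6, found=False, k=3
  val=10, found=True, k=4

Final answer: 10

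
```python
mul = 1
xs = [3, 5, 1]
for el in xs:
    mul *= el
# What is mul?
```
Trace:
  mul=1
  mul=3, el=3
  mul=15, el=5
  mul=15, el=1

Final answer: 15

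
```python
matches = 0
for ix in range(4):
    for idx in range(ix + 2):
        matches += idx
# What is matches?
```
Trace:
  matches=0
  matches=0, ix=0, idx=0
  matches=1, ix=0, idx=1
  matches=1, ix=1, idx=0
  matches=2, ix=1, idx=1
  matches=4, ix=1, idx=2
  matches=4, ix=2, idx=0
  matches=5, ix=2, idx=1
  matches=7, ix=2, idx=2
  matches=10, ix=2, idx=3
  matches=10, ix=3, idx=0
  matches=11, ix=3, idx=1
  matches=13, ix=3, idx=2
  matches=16, ix=3, idx=3
  matches=20, ix=3, idx=4

Final answer: 20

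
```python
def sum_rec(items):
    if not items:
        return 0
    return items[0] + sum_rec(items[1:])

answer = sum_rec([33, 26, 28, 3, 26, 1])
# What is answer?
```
Call trace:
sum_rec(items=[33, 26, 28, 3, 26, 1])
  sum_rec(items=[26, 28, 3, 26, 1])
    sum_rec(items=[28, 3, 26, 1])
      sum_rec(items=[3, 26, 1])
        sum_rec(items=[26, 1])
          sum_rec(items=[1])
            sum_rec(items=[])
            -> return 0
          -> return 1
        -> return 27
      -> return 30
    -> return 58
  -> return 84
-> return 117

Final answer: 117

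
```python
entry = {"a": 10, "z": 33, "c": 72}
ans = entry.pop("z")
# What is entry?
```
Trace:
  entry={'a': 10, 'z': 33, 'c': 72}
  entry={'a': 10, 'c': 72}, ans=33

Final answer: {'a': 10, 'c': 72}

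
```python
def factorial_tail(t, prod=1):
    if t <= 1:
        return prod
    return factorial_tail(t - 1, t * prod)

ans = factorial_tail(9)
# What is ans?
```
Call trace:
factorial_tail(t=9, prod=1)
  factorial_tail(t=8, prod=9)
    factorial_tail(t=7, prod=72)
      factorial_tail(t=6, prod=504)
        factorial_tail(t=5, prod=3024)
          factorial_tail(t=4, prod=15120)
            factorial_tail(t=3, prod=60480)
              factorial_tail(t=2, prod=181440)
                factorial_tail(t=1, prod=362880)
                -> return 362880
              -> return 362880
            -> return 362880
          -> return 362880
        -> return 362880
      -> return 362880
    -> return 362880
  -> return 362880
-> return 362880

Final answer: 362880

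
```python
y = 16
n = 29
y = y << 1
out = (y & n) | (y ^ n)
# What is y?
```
Trace:
  y=16
  y=16, n=29
  y=32, n=29
  y=32, n=29, out=61

Final answer: 32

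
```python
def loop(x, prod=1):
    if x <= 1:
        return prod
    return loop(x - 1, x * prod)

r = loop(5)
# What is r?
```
Call trace:
loop(x=5, prod=1)
  loop(x=4, prod=5)
    loop(x=3, prod=20)
      loop(x=2, prod=60)
        loop(x=1, prod=120)
        -> return 120
      -> return 120
    -> return 120
  -> return 120
-> return 120

Final answer: 120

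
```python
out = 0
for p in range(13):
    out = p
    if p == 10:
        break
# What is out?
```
Trace:
  out=0
  out=0, p=0
  out=1, p=1
  out=2, p=2
  out=3, p=3
  out=4, p=4
  out=5, p=5
  out=6, p=6
  out=7, p=7
  out=8, p=8
  out=9, p=9
  out=10, p=10

Final answer: 10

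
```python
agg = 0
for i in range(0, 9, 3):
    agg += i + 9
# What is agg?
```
Trace:
  agg=0
  agg=9, i=0
  agg=21, i=3
  agg=36, i=6

Final answer: 36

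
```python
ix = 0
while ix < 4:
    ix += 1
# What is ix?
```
Trace:
  ix=0
  ix=1
  ix=2
  ix=3
  ix=4

Final answer: 4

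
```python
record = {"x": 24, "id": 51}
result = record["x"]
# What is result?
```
Trace:
  record={'x': 24, 'id': 51}
  record={'x': 24, 'id': 51}, result=24

Final answer: 24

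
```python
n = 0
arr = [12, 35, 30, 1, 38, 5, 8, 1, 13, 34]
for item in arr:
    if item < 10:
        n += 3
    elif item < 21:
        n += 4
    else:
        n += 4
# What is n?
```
Trace:
  n=0
  n=4, item=12
  n=8, item=35
  n=12, item=30
  n=15, item=1
  n=19, item=38
  n=22, item=5
  n=25, item=8
  n=28, item=1
  n=32, item=13
  n=36, item=34

Final answer: 36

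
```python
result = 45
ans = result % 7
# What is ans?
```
Trace:
  result=45
  result=45, ans=3

Final answer: 3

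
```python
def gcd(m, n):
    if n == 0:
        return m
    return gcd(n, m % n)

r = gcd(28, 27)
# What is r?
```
Call trace:
gcd(m=28, n=27)
  gcd(m=27, n=1)
    gcd(m=1, n=0)
    -> return 1
  -> return 1
-> return 1

Final answer: 1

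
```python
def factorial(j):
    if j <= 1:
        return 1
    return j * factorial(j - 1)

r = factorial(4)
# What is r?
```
Call trace:
factorial(j=4)
  factorial(j=3)
    factorial(j=2)
      factorial(j=1)
      -> return 1
    -> return 2
  -> return 6
-> return 24

Final answer: 24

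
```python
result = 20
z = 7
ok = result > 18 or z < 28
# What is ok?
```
Trace:
  result=20
  result=20, z=7
  result=20, z=7, ok=True

Final answer: True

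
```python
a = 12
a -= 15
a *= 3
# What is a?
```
Trace:
  a=12
  a=-3
  a=-9

Final answer: -9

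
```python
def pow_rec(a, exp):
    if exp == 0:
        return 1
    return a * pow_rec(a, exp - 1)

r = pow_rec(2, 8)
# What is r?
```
Call trace:
pow_rec(a=2, exp=8)
  pow_rec(a=2, exp=7)
    pow_rec(a=2, exp=6)
      pow_rec(a=2, exp=5)
        pow_rec(a=2, exp=4)
          pow_rec(a=2, exp=3)
            pow_rec(a=2, exp=2)
              pow_rec(a=2, exp=1)
                pow_rec(a=2, exp=0)
                -> return 1
              -> return 2
            -> return 4
          -> return 8
        -> return 16
      -> return 32
    -> return 64
  -> return 128
-> return 256

Final answer: 256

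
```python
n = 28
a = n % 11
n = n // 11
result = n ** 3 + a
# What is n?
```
Trace:
  n=28
  n=28, a=6
  n=2, a=6
  n=2, a=6, result=14

Final answer: 2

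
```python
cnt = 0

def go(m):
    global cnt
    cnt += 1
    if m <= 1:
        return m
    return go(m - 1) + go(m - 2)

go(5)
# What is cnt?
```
Call trace (a repeated sub-call is expanded the first time; later identical calls just restate its return value):
go(m=5)
  go(m=4)
    go(m=3)
      go(m=2)
        go(m=1)
        -> return 1
        go(m=0)
        -> return 0
      -> return 1
      go(m=1)
      -> return 1
    -> return 2
    go(m=2) -> return 1  (same call as traced above)
  -> return 3
  go(m=3) -> return 2  (same call as traced above)
-> return 5

cnt is incremented once per call, so count the calls in each subtree. Let C(m) = number of calls made by go(m).
C(0) = C(1) = 1 (base case, no recursion); C(m) = 1 + C(m - 1) + C(m - 2) otherwise.
C(2) = 1 + C(1) + C(0) = 1 + 1 + 1 = 3
C(3) = 1 + C(2) + C(1) = 1 + 3 + 1 = 5
C(4) = 1 + C(3) + C(2) = 1 + 5 + 3 = 9
C(5) = 1 + C(4) + C(3) = 1 + 9 + 5 = 15
cnt = C(5) = 15

Final answer: 15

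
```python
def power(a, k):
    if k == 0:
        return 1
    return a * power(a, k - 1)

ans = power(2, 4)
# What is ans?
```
Call trace:
power(a=2, k=4)
  power(a=2, k=3)
    power(a=2, k=2)
      power(a=2, k=1)
        power(a=2, k=0)
        -> return 1
      -> return 2
    -> return 4
  -> return 8
-> return 16

Final answer: 16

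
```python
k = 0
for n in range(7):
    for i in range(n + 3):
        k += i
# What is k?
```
Trace:
  k=0
  k=0, n=0, i=0
  k=1, n=0, i=1
  k=3, n=0, i=2
  k=3, n=1, i=0
  k=4, n=1, i=1
  k=6, n=1, i=2
  k=9, n=1, i=3
  k=9, n=2, i=0
  k=10, n=2, i=1
  k=12, n=2, i=2
  k=15, n=2, i=3
  k=19, n=2, i=4
  k=19, n=3, i=0
  k=20, n=3, i=1
  k=22, n=3, i=2
  k=25, n=3, i=3
  k=29, n=3, i=4
  k=34, n=3, i=5
  k=34, n=4, i=0
  k=35, n=4, i=1
  k=37, n=4, i=2
  k=40, n=4, i=3
  k=44, n=4, i=4
  k=49, n=4, i=5
  k=55, n=4, i=6
  k=55, n=5, i=0
  k=56, n=5, i=1
  k=58, n=5, i=2
  k=61, n=5, i=3
  k=65, n=5, i=4
  k=70, n=5, i=5
  k=76, n=5, i=6
  k=83, n=5, i=7
  k=83, n=6, i=0
  k=84, n=6, i=1
  k=86, n=6, i=2
  k=89, n=6, i=3
  k=93, n=6, i=4
  k=98, n=6, i=5
  k=104, n=6, i=6
  k=111, n=6, i=7
  k=119, n=6, i=8

Final answer: 119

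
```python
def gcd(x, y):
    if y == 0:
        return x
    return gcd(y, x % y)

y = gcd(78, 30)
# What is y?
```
Call trace:
gcd(x=78, y=30)
  gcd(x=30, y=18)
    gcd(x=18, y=12)
      gcd(x=12, y=6)
        gcd(x=6, y=0)
        -> return 6
      -> return 6
    -> return 6
  -> return 6
-> return 6

Final answer: 6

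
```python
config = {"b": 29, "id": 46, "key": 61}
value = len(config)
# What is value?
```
Trace:
  config={'b': 29, 'id': 46, 'key': 61}
  config={'b': 29, 'id': 46, 'key': 61}, value=3

Final answer: 3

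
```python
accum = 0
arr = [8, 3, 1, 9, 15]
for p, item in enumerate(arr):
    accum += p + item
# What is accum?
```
Trace:
  accum=0
  accum=8, p=0, item=8
  accum=12, p=1, item=3
  accum=15, p=2, item=1
  accum=27, p=3, item=9
  accum=46, p=4, item=15

Final answer: 46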